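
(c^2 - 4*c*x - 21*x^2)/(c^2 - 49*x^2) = (c + 3*x)/(c + 7*x)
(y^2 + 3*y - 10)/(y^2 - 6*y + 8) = (y + 5)/(y - 4)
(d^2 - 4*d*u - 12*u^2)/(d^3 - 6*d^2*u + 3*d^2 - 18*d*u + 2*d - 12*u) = (d + 2*u)/(d^2 + 3*d + 2)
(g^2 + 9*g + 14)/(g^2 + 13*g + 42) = (g + 2)/(g + 6)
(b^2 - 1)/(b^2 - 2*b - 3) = (b - 1)/(b - 3)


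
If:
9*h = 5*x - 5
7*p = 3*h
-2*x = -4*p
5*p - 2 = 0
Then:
No Solution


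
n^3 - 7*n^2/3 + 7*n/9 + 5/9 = (n - 5/3)*(n - 1)*(n + 1/3)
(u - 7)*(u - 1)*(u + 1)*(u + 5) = u^4 - 2*u^3 - 36*u^2 + 2*u + 35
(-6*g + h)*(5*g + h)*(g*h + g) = -30*g^3*h - 30*g^3 - g^2*h^2 - g^2*h + g*h^3 + g*h^2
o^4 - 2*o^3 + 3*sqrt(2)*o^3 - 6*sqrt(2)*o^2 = o^2*(o - 2)*(o + 3*sqrt(2))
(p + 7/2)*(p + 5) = p^2 + 17*p/2 + 35/2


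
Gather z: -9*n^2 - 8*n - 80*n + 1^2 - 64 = -9*n^2 - 88*n - 63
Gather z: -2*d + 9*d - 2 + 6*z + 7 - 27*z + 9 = 7*d - 21*z + 14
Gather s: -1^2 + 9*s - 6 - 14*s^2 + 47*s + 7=-14*s^2 + 56*s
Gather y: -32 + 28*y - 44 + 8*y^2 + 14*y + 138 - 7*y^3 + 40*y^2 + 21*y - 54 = -7*y^3 + 48*y^2 + 63*y + 8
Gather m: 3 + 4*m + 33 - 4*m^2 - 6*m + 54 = -4*m^2 - 2*m + 90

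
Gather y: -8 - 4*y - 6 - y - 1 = -5*y - 15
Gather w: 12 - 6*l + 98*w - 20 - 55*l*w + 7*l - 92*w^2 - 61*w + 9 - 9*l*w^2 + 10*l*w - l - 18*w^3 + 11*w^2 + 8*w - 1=-18*w^3 + w^2*(-9*l - 81) + w*(45 - 45*l)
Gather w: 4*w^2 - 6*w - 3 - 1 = 4*w^2 - 6*w - 4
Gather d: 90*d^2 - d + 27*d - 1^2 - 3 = 90*d^2 + 26*d - 4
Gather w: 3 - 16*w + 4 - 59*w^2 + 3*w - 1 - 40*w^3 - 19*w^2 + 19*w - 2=-40*w^3 - 78*w^2 + 6*w + 4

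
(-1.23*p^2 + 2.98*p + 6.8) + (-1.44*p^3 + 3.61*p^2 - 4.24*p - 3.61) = -1.44*p^3 + 2.38*p^2 - 1.26*p + 3.19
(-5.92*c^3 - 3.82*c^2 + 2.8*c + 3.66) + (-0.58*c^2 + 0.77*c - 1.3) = -5.92*c^3 - 4.4*c^2 + 3.57*c + 2.36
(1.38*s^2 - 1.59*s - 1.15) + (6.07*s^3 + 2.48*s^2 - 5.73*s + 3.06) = 6.07*s^3 + 3.86*s^2 - 7.32*s + 1.91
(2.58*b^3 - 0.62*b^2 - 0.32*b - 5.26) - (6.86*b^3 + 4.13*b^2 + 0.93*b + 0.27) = -4.28*b^3 - 4.75*b^2 - 1.25*b - 5.53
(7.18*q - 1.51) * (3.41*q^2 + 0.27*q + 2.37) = 24.4838*q^3 - 3.2105*q^2 + 16.6089*q - 3.5787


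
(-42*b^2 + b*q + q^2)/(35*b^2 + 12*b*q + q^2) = (-6*b + q)/(5*b + q)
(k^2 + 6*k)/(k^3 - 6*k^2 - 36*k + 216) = k/(k^2 - 12*k + 36)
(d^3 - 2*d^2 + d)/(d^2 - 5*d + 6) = d*(d^2 - 2*d + 1)/(d^2 - 5*d + 6)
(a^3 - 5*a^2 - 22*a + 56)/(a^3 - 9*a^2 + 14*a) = (a + 4)/a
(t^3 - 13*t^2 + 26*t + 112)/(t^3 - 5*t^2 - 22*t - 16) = (t - 7)/(t + 1)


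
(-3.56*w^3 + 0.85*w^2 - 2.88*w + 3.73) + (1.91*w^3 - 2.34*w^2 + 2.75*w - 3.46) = -1.65*w^3 - 1.49*w^2 - 0.13*w + 0.27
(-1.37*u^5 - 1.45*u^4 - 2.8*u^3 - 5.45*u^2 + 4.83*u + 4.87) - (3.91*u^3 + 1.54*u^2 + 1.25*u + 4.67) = -1.37*u^5 - 1.45*u^4 - 6.71*u^3 - 6.99*u^2 + 3.58*u + 0.2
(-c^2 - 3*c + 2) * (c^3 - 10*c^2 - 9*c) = -c^5 + 7*c^4 + 41*c^3 + 7*c^2 - 18*c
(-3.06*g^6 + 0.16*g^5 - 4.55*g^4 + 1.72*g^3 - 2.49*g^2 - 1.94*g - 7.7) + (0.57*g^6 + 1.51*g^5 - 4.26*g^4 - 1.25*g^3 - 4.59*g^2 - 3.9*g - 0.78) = -2.49*g^6 + 1.67*g^5 - 8.81*g^4 + 0.47*g^3 - 7.08*g^2 - 5.84*g - 8.48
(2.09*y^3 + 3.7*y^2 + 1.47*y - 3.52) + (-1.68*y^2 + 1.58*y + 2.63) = 2.09*y^3 + 2.02*y^2 + 3.05*y - 0.89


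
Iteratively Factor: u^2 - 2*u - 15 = (u + 3)*(u - 5)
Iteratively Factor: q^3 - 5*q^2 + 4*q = (q - 1)*(q^2 - 4*q) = q*(q - 1)*(q - 4)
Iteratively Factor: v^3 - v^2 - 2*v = (v)*(v^2 - v - 2) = v*(v - 2)*(v + 1)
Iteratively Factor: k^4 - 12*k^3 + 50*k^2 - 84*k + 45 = (k - 1)*(k^3 - 11*k^2 + 39*k - 45) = (k - 3)*(k - 1)*(k^2 - 8*k + 15) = (k - 3)^2*(k - 1)*(k - 5)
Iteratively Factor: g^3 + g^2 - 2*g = (g)*(g^2 + g - 2) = g*(g - 1)*(g + 2)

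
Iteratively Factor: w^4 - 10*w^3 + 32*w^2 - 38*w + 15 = (w - 5)*(w^3 - 5*w^2 + 7*w - 3) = (w - 5)*(w - 1)*(w^2 - 4*w + 3) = (w - 5)*(w - 1)^2*(w - 3)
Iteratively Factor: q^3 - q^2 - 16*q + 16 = (q + 4)*(q^2 - 5*q + 4) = (q - 1)*(q + 4)*(q - 4)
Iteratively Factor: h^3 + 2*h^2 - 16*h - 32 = (h + 4)*(h^2 - 2*h - 8) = (h - 4)*(h + 4)*(h + 2)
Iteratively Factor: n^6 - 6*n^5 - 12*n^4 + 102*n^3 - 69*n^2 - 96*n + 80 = (n - 1)*(n^5 - 5*n^4 - 17*n^3 + 85*n^2 + 16*n - 80) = (n - 4)*(n - 1)*(n^4 - n^3 - 21*n^2 + n + 20) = (n - 4)*(n - 1)*(n + 4)*(n^3 - 5*n^2 - n + 5) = (n - 5)*(n - 4)*(n - 1)*(n + 4)*(n^2 - 1) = (n - 5)*(n - 4)*(n - 1)^2*(n + 4)*(n + 1)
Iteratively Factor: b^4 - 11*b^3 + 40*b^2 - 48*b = (b - 4)*(b^3 - 7*b^2 + 12*b) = (b - 4)*(b - 3)*(b^2 - 4*b) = (b - 4)^2*(b - 3)*(b)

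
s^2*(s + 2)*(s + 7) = s^4 + 9*s^3 + 14*s^2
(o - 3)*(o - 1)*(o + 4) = o^3 - 13*o + 12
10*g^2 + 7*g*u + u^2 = (2*g + u)*(5*g + u)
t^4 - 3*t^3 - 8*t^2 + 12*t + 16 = (t - 4)*(t - 2)*(t + 1)*(t + 2)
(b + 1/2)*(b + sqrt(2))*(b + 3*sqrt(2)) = b^3 + b^2/2 + 4*sqrt(2)*b^2 + 2*sqrt(2)*b + 6*b + 3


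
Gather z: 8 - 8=0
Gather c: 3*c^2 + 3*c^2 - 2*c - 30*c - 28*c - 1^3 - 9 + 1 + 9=6*c^2 - 60*c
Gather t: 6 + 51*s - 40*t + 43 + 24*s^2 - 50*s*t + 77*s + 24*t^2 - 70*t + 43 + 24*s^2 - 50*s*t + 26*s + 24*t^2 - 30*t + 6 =48*s^2 + 154*s + 48*t^2 + t*(-100*s - 140) + 98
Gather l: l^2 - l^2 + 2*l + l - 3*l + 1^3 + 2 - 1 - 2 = 0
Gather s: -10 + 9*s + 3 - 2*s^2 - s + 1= -2*s^2 + 8*s - 6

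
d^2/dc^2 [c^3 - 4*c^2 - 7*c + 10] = 6*c - 8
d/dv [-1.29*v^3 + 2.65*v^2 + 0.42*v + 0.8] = -3.87*v^2 + 5.3*v + 0.42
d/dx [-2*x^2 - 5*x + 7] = -4*x - 5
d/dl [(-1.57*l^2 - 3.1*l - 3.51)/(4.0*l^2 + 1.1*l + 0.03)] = (10.673*l^2 + 27.9858*l + 3.768)/(16.0*l^4 + 8.8*l^3 + 1.45*l^2 + 0.066*l + 0.0009)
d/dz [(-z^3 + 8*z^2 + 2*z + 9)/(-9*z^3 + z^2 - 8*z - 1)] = (71*z^4 + 52*z^3 + 180*z^2 - 34*z + 70)/(81*z^6 - 18*z^5 + 145*z^4 + 2*z^3 + 62*z^2 + 16*z + 1)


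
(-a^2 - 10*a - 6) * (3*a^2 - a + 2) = -3*a^4 - 29*a^3 - 10*a^2 - 14*a - 12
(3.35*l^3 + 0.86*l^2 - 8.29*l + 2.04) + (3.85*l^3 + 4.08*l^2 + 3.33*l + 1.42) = 7.2*l^3 + 4.94*l^2 - 4.96*l + 3.46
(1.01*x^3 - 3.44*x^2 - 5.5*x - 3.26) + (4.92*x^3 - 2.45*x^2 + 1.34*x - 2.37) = 5.93*x^3 - 5.89*x^2 - 4.16*x - 5.63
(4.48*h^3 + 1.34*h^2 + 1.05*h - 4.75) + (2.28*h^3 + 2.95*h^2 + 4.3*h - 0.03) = 6.76*h^3 + 4.29*h^2 + 5.35*h - 4.78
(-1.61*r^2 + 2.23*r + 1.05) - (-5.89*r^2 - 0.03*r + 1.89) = 4.28*r^2 + 2.26*r - 0.84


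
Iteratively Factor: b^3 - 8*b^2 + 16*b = (b)*(b^2 - 8*b + 16) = b*(b - 4)*(b - 4)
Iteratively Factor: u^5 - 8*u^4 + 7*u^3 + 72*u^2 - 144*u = (u - 3)*(u^4 - 5*u^3 - 8*u^2 + 48*u) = (u - 4)*(u - 3)*(u^3 - u^2 - 12*u) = (u - 4)*(u - 3)*(u + 3)*(u^2 - 4*u) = u*(u - 4)*(u - 3)*(u + 3)*(u - 4)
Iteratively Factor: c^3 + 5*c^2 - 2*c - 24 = (c - 2)*(c^2 + 7*c + 12) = (c - 2)*(c + 4)*(c + 3)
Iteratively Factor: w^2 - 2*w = (w)*(w - 2)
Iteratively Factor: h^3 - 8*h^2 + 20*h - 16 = (h - 2)*(h^2 - 6*h + 8) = (h - 2)^2*(h - 4)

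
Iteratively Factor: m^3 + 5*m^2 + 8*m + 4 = (m + 2)*(m^2 + 3*m + 2) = (m + 1)*(m + 2)*(m + 2)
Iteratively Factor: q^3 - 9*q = (q)*(q^2 - 9) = q*(q + 3)*(q - 3)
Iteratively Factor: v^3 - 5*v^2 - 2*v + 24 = (v + 2)*(v^2 - 7*v + 12) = (v - 3)*(v + 2)*(v - 4)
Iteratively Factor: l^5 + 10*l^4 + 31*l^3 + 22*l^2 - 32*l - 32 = (l + 4)*(l^4 + 6*l^3 + 7*l^2 - 6*l - 8) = (l + 2)*(l + 4)*(l^3 + 4*l^2 - l - 4) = (l + 1)*(l + 2)*(l + 4)*(l^2 + 3*l - 4) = (l + 1)*(l + 2)*(l + 4)^2*(l - 1)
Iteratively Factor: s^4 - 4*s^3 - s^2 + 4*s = (s)*(s^3 - 4*s^2 - s + 4) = s*(s - 1)*(s^2 - 3*s - 4) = s*(s - 4)*(s - 1)*(s + 1)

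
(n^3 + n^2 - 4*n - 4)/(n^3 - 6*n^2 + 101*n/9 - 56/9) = 9*(n^3 + n^2 - 4*n - 4)/(9*n^3 - 54*n^2 + 101*n - 56)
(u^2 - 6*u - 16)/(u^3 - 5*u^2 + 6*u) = (u^2 - 6*u - 16)/(u*(u^2 - 5*u + 6))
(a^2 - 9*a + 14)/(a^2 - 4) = (a - 7)/(a + 2)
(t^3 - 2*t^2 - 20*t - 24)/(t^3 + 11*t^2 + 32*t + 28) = (t - 6)/(t + 7)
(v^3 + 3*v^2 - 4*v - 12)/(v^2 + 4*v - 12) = (v^2 + 5*v + 6)/(v + 6)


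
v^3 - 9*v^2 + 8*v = v*(v - 8)*(v - 1)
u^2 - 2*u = u*(u - 2)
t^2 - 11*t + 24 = (t - 8)*(t - 3)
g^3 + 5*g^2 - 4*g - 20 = (g - 2)*(g + 2)*(g + 5)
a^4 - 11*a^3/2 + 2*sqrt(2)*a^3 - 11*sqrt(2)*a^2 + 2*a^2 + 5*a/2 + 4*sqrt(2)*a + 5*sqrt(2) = (a - 5)*(a - 1)*(a + 1/2)*(a + 2*sqrt(2))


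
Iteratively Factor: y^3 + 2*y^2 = (y + 2)*(y^2) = y*(y + 2)*(y)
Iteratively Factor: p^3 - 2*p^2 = (p)*(p^2 - 2*p) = p*(p - 2)*(p)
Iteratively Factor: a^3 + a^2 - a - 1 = (a - 1)*(a^2 + 2*a + 1) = (a - 1)*(a + 1)*(a + 1)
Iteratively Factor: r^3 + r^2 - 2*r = (r)*(r^2 + r - 2) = r*(r - 1)*(r + 2)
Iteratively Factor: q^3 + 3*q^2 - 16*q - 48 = (q + 3)*(q^2 - 16) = (q - 4)*(q + 3)*(q + 4)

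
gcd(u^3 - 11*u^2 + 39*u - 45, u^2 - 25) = u - 5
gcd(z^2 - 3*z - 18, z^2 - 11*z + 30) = z - 6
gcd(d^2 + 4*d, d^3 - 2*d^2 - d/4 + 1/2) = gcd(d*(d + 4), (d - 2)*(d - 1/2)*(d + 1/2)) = 1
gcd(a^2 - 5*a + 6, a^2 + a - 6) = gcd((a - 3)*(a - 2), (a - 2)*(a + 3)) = a - 2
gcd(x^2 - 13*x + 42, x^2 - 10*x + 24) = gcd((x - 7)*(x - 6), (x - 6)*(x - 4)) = x - 6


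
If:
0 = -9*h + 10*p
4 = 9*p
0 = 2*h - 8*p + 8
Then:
No Solution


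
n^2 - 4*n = n*(n - 4)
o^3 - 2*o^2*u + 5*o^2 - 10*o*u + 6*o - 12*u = (o + 2)*(o + 3)*(o - 2*u)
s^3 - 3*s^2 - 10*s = s*(s - 5)*(s + 2)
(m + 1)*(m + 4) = m^2 + 5*m + 4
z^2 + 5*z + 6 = (z + 2)*(z + 3)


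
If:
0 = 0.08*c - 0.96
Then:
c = 12.00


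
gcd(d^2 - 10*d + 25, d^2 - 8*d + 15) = d - 5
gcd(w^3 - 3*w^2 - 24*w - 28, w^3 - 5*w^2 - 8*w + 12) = w + 2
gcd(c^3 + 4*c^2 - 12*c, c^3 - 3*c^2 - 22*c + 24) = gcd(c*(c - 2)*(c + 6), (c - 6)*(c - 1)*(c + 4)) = 1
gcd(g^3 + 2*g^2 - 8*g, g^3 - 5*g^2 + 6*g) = g^2 - 2*g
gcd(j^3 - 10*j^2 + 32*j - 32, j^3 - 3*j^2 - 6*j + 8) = j - 4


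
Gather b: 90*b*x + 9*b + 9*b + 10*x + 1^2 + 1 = b*(90*x + 18) + 10*x + 2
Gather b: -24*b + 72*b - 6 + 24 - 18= 48*b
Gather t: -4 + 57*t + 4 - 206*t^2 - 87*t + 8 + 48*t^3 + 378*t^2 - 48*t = 48*t^3 + 172*t^2 - 78*t + 8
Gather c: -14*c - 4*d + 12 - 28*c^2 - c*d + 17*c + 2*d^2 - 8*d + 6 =-28*c^2 + c*(3 - d) + 2*d^2 - 12*d + 18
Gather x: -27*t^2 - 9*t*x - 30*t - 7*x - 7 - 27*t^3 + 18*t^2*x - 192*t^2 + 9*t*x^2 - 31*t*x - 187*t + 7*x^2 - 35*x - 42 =-27*t^3 - 219*t^2 - 217*t + x^2*(9*t + 7) + x*(18*t^2 - 40*t - 42) - 49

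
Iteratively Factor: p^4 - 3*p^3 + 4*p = (p - 2)*(p^3 - p^2 - 2*p) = p*(p - 2)*(p^2 - p - 2) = p*(p - 2)^2*(p + 1)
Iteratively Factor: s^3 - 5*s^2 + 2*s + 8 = (s - 2)*(s^2 - 3*s - 4) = (s - 2)*(s + 1)*(s - 4)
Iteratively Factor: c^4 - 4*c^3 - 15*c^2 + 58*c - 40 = (c - 2)*(c^3 - 2*c^2 - 19*c + 20) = (c - 2)*(c + 4)*(c^2 - 6*c + 5) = (c - 5)*(c - 2)*(c + 4)*(c - 1)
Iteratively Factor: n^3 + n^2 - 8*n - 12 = (n + 2)*(n^2 - n - 6) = (n + 2)^2*(n - 3)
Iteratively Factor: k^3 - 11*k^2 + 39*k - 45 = (k - 3)*(k^2 - 8*k + 15) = (k - 3)^2*(k - 5)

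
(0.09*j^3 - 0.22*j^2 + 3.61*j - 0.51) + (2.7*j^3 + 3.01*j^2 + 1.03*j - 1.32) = 2.79*j^3 + 2.79*j^2 + 4.64*j - 1.83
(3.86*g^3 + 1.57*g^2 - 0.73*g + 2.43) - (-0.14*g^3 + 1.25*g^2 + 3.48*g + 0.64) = 4.0*g^3 + 0.32*g^2 - 4.21*g + 1.79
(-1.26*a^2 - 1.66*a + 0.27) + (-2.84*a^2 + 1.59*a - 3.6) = -4.1*a^2 - 0.0699999999999998*a - 3.33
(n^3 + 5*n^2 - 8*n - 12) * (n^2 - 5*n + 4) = n^5 - 29*n^3 + 48*n^2 + 28*n - 48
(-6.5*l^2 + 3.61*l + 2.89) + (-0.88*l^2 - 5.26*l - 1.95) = -7.38*l^2 - 1.65*l + 0.94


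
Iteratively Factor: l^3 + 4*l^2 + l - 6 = (l - 1)*(l^2 + 5*l + 6) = (l - 1)*(l + 3)*(l + 2)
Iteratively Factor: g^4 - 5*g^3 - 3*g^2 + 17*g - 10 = (g - 1)*(g^3 - 4*g^2 - 7*g + 10) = (g - 1)*(g + 2)*(g^2 - 6*g + 5) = (g - 1)^2*(g + 2)*(g - 5)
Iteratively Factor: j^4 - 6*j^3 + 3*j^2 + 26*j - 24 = (j - 1)*(j^3 - 5*j^2 - 2*j + 24) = (j - 4)*(j - 1)*(j^2 - j - 6) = (j - 4)*(j - 3)*(j - 1)*(j + 2)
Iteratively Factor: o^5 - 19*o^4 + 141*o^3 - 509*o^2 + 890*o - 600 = (o - 3)*(o^4 - 16*o^3 + 93*o^2 - 230*o + 200) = (o - 5)*(o - 3)*(o^3 - 11*o^2 + 38*o - 40) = (o - 5)*(o - 3)*(o - 2)*(o^2 - 9*o + 20) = (o - 5)^2*(o - 3)*(o - 2)*(o - 4)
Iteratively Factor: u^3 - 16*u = (u - 4)*(u^2 + 4*u) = u*(u - 4)*(u + 4)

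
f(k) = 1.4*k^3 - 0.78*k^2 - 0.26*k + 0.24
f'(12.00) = 585.82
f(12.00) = 2304.00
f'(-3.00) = 42.22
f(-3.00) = -43.80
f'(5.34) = 111.18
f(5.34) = 189.79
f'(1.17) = 3.66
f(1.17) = 1.11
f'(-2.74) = 35.55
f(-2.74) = -33.70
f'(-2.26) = 24.72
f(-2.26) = -19.32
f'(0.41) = -0.19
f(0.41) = 0.10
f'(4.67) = 84.05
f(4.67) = 124.60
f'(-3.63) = 60.75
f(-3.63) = -76.06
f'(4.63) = 82.55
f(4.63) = 121.27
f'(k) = 4.2*k^2 - 1.56*k - 0.26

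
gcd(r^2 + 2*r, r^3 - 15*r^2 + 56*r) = r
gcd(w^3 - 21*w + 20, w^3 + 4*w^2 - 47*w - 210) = w + 5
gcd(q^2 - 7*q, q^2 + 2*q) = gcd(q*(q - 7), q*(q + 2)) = q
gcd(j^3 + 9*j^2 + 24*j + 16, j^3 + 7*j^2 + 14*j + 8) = j^2 + 5*j + 4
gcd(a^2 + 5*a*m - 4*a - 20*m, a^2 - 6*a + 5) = 1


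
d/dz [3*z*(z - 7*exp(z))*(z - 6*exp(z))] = -39*z^2*exp(z) + 9*z^2 + 252*z*exp(2*z) - 78*z*exp(z) + 126*exp(2*z)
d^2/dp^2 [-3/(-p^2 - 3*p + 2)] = 6*(-p^2 - 3*p + (2*p + 3)^2 + 2)/(p^2 + 3*p - 2)^3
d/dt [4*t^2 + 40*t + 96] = 8*t + 40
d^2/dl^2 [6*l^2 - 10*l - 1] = 12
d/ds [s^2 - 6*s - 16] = 2*s - 6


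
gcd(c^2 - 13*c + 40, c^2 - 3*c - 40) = c - 8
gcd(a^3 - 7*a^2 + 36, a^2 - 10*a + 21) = a - 3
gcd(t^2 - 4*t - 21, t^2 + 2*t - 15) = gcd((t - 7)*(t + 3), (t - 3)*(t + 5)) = 1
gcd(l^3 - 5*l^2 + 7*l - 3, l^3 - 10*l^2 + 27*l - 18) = l^2 - 4*l + 3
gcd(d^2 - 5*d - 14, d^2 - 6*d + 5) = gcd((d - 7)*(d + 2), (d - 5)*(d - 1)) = 1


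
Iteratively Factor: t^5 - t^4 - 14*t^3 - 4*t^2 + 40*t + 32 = (t + 2)*(t^4 - 3*t^3 - 8*t^2 + 12*t + 16) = (t - 2)*(t + 2)*(t^3 - t^2 - 10*t - 8) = (t - 2)*(t + 2)^2*(t^2 - 3*t - 4) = (t - 4)*(t - 2)*(t + 2)^2*(t + 1)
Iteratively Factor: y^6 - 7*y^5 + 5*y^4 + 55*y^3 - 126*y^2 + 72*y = (y - 4)*(y^5 - 3*y^4 - 7*y^3 + 27*y^2 - 18*y) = (y - 4)*(y + 3)*(y^4 - 6*y^3 + 11*y^2 - 6*y) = (y - 4)*(y - 2)*(y + 3)*(y^3 - 4*y^2 + 3*y) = y*(y - 4)*(y - 2)*(y + 3)*(y^2 - 4*y + 3) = y*(y - 4)*(y - 3)*(y - 2)*(y + 3)*(y - 1)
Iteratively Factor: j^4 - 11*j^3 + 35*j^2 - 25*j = (j - 1)*(j^3 - 10*j^2 + 25*j) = (j - 5)*(j - 1)*(j^2 - 5*j) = j*(j - 5)*(j - 1)*(j - 5)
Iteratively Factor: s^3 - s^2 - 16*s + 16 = (s - 4)*(s^2 + 3*s - 4) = (s - 4)*(s - 1)*(s + 4)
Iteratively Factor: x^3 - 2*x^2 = (x - 2)*(x^2) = x*(x - 2)*(x)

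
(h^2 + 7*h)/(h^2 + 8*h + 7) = h/(h + 1)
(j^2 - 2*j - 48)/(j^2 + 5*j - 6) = (j - 8)/(j - 1)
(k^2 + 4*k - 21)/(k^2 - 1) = (k^2 + 4*k - 21)/(k^2 - 1)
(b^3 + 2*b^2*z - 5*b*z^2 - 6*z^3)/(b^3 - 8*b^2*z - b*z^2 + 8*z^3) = (b^2 + b*z - 6*z^2)/(b^2 - 9*b*z + 8*z^2)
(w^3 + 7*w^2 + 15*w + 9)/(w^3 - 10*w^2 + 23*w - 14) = (w^3 + 7*w^2 + 15*w + 9)/(w^3 - 10*w^2 + 23*w - 14)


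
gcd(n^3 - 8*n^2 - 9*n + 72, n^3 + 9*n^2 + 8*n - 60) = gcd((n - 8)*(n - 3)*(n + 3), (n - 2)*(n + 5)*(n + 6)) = 1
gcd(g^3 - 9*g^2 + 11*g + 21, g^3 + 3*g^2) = 1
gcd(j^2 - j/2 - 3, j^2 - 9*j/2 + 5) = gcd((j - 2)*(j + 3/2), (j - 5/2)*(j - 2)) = j - 2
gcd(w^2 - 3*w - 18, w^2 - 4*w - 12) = w - 6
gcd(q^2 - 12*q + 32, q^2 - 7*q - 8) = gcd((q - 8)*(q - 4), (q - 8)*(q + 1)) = q - 8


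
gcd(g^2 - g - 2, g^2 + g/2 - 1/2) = g + 1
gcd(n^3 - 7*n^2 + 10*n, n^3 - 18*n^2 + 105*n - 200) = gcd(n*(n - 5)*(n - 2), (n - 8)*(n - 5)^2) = n - 5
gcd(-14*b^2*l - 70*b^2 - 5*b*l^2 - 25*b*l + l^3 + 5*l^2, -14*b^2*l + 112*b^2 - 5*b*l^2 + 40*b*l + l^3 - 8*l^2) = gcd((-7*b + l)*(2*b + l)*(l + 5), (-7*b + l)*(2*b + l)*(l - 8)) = 14*b^2 + 5*b*l - l^2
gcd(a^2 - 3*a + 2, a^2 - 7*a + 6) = a - 1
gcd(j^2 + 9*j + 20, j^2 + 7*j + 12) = j + 4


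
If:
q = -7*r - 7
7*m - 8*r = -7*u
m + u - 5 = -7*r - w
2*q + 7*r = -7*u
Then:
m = -w/57 - 109/57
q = 49*w/57 - 644/57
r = 35/57 - 7*w/57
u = 149/57 - 7*w/57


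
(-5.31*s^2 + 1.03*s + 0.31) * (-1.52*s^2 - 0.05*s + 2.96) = 8.0712*s^4 - 1.3001*s^3 - 16.2403*s^2 + 3.0333*s + 0.9176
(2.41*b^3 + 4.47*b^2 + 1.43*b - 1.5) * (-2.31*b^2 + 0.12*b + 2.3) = -5.5671*b^5 - 10.0365*b^4 + 2.7761*b^3 + 13.9176*b^2 + 3.109*b - 3.45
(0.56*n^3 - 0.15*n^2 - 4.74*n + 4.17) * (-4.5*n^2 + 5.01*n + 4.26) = -2.52*n^5 + 3.4806*n^4 + 22.9641*n^3 - 43.1514*n^2 + 0.699300000000001*n + 17.7642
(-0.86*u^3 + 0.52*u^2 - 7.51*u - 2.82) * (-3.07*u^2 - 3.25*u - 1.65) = 2.6402*u^5 + 1.1986*u^4 + 22.7847*u^3 + 32.2069*u^2 + 21.5565*u + 4.653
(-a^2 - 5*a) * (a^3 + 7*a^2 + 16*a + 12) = -a^5 - 12*a^4 - 51*a^3 - 92*a^2 - 60*a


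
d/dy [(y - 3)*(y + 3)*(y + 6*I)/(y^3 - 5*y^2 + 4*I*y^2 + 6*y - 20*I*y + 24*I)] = (y^2*(-5 - 2*I) - 52*I*y + 120 + 12*I)/(y^4 + y^3*(-4 + 8*I) + y^2*(-12 - 32*I) + y*(64 + 32*I) - 64)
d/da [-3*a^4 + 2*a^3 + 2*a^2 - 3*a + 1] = -12*a^3 + 6*a^2 + 4*a - 3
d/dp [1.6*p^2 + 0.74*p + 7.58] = 3.2*p + 0.74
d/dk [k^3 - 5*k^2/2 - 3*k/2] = 3*k^2 - 5*k - 3/2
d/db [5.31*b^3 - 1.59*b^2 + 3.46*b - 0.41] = 15.93*b^2 - 3.18*b + 3.46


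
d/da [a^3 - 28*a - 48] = 3*a^2 - 28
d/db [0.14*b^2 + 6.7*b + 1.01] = 0.28*b + 6.7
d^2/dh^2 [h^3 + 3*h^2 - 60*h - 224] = 6*h + 6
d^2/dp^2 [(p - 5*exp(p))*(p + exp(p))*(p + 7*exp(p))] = 3*p^2*exp(p) - 132*p*exp(2*p) + 12*p*exp(p) + 6*p - 315*exp(3*p) - 132*exp(2*p) + 6*exp(p)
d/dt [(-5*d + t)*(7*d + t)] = 2*d + 2*t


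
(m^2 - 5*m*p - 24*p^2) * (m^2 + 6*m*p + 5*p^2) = m^4 + m^3*p - 49*m^2*p^2 - 169*m*p^3 - 120*p^4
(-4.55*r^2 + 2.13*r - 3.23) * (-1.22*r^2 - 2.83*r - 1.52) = 5.551*r^4 + 10.2779*r^3 + 4.8287*r^2 + 5.9033*r + 4.9096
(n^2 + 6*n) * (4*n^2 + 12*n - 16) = 4*n^4 + 36*n^3 + 56*n^2 - 96*n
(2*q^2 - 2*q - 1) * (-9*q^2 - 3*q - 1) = -18*q^4 + 12*q^3 + 13*q^2 + 5*q + 1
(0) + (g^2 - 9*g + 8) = g^2 - 9*g + 8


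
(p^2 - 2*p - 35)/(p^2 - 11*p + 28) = (p + 5)/(p - 4)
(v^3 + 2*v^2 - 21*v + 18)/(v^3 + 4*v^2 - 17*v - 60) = (v^3 + 2*v^2 - 21*v + 18)/(v^3 + 4*v^2 - 17*v - 60)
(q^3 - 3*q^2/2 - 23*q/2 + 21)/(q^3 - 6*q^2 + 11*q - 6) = (q + 7/2)/(q - 1)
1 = 1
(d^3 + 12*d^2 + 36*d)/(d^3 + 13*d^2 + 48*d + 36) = d/(d + 1)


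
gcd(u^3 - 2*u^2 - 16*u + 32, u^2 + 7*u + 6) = 1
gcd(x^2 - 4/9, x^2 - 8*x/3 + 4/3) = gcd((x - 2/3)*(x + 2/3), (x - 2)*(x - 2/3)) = x - 2/3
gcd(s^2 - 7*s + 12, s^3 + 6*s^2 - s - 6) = 1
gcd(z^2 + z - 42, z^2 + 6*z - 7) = z + 7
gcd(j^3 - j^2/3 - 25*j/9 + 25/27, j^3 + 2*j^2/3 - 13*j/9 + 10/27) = j^2 + 4*j/3 - 5/9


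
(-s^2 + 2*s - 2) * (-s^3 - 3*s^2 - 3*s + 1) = s^5 + s^4 - s^3 - s^2 + 8*s - 2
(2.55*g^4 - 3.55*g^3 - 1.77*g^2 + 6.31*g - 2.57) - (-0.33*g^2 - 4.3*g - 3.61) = 2.55*g^4 - 3.55*g^3 - 1.44*g^2 + 10.61*g + 1.04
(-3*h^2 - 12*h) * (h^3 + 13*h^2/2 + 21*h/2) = -3*h^5 - 63*h^4/2 - 219*h^3/2 - 126*h^2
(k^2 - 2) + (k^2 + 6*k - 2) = 2*k^2 + 6*k - 4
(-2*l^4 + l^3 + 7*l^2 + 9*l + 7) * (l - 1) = -2*l^5 + 3*l^4 + 6*l^3 + 2*l^2 - 2*l - 7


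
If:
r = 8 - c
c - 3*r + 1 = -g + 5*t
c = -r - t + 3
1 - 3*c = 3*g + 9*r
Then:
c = 65/18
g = -148/9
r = 79/18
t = -5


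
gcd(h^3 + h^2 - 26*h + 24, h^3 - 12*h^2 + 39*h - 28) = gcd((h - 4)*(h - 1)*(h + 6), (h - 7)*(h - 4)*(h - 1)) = h^2 - 5*h + 4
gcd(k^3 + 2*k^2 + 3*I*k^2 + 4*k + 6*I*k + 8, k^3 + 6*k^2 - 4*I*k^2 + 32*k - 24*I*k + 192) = k + 4*I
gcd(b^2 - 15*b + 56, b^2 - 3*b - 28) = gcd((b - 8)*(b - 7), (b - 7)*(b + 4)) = b - 7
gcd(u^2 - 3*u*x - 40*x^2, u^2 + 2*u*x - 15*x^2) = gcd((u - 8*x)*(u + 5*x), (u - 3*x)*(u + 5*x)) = u + 5*x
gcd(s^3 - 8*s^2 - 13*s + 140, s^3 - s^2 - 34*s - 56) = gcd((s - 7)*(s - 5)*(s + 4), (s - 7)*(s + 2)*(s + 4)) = s^2 - 3*s - 28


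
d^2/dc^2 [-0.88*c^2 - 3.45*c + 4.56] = -1.76000000000000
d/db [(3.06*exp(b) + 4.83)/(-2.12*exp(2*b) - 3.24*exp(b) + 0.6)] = (6.4872*exp(2*b) + 20.4792*exp(b) + 17.4852)*exp(b)/(4.4944*exp(4*b) + 13.7376*exp(3*b) + 7.9536*exp(2*b) - 3.888*exp(b) + 0.36)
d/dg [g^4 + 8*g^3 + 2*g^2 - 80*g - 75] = 4*g^3 + 24*g^2 + 4*g - 80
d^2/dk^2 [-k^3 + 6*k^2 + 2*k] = 12 - 6*k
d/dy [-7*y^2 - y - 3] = -14*y - 1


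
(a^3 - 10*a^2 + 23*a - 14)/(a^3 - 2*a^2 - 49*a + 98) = (a - 1)/(a + 7)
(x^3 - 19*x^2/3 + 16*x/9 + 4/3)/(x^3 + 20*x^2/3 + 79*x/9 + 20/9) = (3*x^2 - 20*x + 12)/(3*x^2 + 19*x + 20)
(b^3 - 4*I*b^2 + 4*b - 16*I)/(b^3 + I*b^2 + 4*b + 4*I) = (b - 4*I)/(b + I)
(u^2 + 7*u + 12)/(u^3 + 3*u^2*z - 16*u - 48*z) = (u + 3)/(u^2 + 3*u*z - 4*u - 12*z)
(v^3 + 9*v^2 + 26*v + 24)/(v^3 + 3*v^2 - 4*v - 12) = (v + 4)/(v - 2)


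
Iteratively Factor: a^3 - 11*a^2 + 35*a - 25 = (a - 5)*(a^2 - 6*a + 5) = (a - 5)^2*(a - 1)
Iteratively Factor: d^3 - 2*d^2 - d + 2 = (d - 1)*(d^2 - d - 2) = (d - 1)*(d + 1)*(d - 2)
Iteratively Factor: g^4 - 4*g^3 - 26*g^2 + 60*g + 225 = (g + 3)*(g^3 - 7*g^2 - 5*g + 75) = (g - 5)*(g + 3)*(g^2 - 2*g - 15) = (g - 5)*(g + 3)^2*(g - 5)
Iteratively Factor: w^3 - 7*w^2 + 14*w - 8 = (w - 1)*(w^2 - 6*w + 8) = (w - 4)*(w - 1)*(w - 2)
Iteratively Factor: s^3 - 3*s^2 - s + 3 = (s - 3)*(s^2 - 1) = (s - 3)*(s + 1)*(s - 1)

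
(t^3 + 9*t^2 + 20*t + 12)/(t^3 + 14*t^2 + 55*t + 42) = (t + 2)/(t + 7)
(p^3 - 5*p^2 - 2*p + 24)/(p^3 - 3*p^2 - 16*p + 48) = (p + 2)/(p + 4)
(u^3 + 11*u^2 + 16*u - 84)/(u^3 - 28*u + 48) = (u + 7)/(u - 4)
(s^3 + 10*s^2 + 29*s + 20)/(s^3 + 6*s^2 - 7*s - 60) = (s + 1)/(s - 3)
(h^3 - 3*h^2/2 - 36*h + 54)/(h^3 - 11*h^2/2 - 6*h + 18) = (h + 6)/(h + 2)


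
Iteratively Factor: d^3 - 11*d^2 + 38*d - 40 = (d - 5)*(d^2 - 6*d + 8) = (d - 5)*(d - 2)*(d - 4)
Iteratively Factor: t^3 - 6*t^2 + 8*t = (t - 4)*(t^2 - 2*t) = t*(t - 4)*(t - 2)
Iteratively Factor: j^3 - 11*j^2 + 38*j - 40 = (j - 4)*(j^2 - 7*j + 10) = (j - 5)*(j - 4)*(j - 2)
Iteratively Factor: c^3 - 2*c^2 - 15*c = (c - 5)*(c^2 + 3*c) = c*(c - 5)*(c + 3)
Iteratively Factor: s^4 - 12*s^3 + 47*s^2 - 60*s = (s - 5)*(s^3 - 7*s^2 + 12*s) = (s - 5)*(s - 3)*(s^2 - 4*s) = (s - 5)*(s - 4)*(s - 3)*(s)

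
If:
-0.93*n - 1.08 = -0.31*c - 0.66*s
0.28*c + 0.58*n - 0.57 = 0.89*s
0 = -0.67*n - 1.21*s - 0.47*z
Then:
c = 2.72838819413986 - 0.248544236316891*z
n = -0.257370936550217*z - 0.180785702314602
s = 0.100104479794036 - 0.245918572323433*z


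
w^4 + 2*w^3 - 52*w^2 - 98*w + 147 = (w - 7)*(w - 1)*(w + 3)*(w + 7)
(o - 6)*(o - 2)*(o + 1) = o^3 - 7*o^2 + 4*o + 12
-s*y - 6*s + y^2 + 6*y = (-s + y)*(y + 6)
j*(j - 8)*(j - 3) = j^3 - 11*j^2 + 24*j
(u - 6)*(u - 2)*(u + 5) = u^3 - 3*u^2 - 28*u + 60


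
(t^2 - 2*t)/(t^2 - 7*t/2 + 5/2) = 2*t*(t - 2)/(2*t^2 - 7*t + 5)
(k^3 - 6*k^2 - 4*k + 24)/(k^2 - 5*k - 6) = (k^2 - 4)/(k + 1)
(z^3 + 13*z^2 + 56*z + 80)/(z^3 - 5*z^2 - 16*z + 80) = (z^2 + 9*z + 20)/(z^2 - 9*z + 20)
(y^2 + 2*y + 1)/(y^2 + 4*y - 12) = (y^2 + 2*y + 1)/(y^2 + 4*y - 12)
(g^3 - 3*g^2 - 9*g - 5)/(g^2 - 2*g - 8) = (-g^3 + 3*g^2 + 9*g + 5)/(-g^2 + 2*g + 8)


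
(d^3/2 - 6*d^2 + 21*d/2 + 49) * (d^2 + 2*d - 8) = d^5/2 - 5*d^4 - 11*d^3/2 + 118*d^2 + 14*d - 392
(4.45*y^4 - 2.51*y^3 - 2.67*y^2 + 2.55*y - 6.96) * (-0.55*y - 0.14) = -2.4475*y^5 + 0.7575*y^4 + 1.8199*y^3 - 1.0287*y^2 + 3.471*y + 0.9744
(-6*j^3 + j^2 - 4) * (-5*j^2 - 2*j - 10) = 30*j^5 + 7*j^4 + 58*j^3 + 10*j^2 + 8*j + 40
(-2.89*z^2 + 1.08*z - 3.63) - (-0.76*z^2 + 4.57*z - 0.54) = -2.13*z^2 - 3.49*z - 3.09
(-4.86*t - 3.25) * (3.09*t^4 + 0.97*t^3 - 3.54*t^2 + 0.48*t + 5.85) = -15.0174*t^5 - 14.7567*t^4 + 14.0519*t^3 + 9.1722*t^2 - 29.991*t - 19.0125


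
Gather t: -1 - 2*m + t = -2*m + t - 1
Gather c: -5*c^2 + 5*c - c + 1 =-5*c^2 + 4*c + 1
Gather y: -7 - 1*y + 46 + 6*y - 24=5*y + 15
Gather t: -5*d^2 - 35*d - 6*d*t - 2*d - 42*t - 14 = -5*d^2 - 37*d + t*(-6*d - 42) - 14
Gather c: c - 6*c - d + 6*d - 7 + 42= -5*c + 5*d + 35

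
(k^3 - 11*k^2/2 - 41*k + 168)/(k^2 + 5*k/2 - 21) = k - 8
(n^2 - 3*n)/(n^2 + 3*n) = (n - 3)/(n + 3)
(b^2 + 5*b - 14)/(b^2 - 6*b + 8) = (b + 7)/(b - 4)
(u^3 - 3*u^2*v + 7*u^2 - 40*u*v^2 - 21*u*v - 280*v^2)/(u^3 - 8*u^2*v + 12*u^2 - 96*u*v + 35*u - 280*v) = (u + 5*v)/(u + 5)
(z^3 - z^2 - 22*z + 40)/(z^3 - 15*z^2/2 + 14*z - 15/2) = 2*(z^3 - z^2 - 22*z + 40)/(2*z^3 - 15*z^2 + 28*z - 15)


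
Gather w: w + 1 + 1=w + 2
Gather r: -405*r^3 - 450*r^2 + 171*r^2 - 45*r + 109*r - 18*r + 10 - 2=-405*r^3 - 279*r^2 + 46*r + 8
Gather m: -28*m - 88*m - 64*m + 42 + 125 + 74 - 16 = 225 - 180*m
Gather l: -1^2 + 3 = 2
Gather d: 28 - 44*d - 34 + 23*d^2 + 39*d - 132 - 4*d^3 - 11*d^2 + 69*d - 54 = -4*d^3 + 12*d^2 + 64*d - 192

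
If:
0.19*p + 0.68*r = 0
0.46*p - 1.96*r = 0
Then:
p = 0.00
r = 0.00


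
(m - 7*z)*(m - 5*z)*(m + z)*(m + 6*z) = m^4 - 5*m^3*z - 43*m^2*z^2 + 173*m*z^3 + 210*z^4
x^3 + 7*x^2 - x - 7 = (x - 1)*(x + 1)*(x + 7)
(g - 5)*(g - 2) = g^2 - 7*g + 10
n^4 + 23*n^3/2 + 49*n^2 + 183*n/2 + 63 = (n + 2)*(n + 3)^2*(n + 7/2)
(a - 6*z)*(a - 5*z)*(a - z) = a^3 - 12*a^2*z + 41*a*z^2 - 30*z^3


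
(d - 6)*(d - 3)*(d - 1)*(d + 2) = d^4 - 8*d^3 + 7*d^2 + 36*d - 36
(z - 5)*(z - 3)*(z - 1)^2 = z^4 - 10*z^3 + 32*z^2 - 38*z + 15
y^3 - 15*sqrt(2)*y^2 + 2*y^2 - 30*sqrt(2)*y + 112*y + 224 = (y + 2)*(y - 8*sqrt(2))*(y - 7*sqrt(2))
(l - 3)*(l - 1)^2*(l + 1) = l^4 - 4*l^3 + 2*l^2 + 4*l - 3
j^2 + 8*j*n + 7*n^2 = (j + n)*(j + 7*n)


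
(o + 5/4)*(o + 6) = o^2 + 29*o/4 + 15/2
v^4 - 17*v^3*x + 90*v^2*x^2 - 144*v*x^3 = v*(v - 8*x)*(v - 6*x)*(v - 3*x)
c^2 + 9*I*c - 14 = (c + 2*I)*(c + 7*I)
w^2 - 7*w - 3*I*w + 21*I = (w - 7)*(w - 3*I)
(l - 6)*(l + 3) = l^2 - 3*l - 18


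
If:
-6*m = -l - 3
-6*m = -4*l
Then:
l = 1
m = 2/3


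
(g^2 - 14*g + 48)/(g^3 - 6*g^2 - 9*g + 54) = (g - 8)/(g^2 - 9)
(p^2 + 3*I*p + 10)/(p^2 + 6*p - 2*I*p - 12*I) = (p + 5*I)/(p + 6)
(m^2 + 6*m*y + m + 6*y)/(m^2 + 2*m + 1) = (m + 6*y)/(m + 1)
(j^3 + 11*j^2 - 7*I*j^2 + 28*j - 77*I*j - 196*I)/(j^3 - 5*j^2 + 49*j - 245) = (j^2 + 11*j + 28)/(j^2 + j*(-5 + 7*I) - 35*I)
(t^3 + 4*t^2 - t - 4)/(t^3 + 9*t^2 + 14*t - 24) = (t + 1)/(t + 6)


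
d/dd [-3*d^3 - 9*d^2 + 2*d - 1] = -9*d^2 - 18*d + 2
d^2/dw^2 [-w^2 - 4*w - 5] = -2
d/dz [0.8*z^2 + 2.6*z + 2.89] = 1.6*z + 2.6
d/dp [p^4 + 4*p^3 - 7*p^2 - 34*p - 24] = 4*p^3 + 12*p^2 - 14*p - 34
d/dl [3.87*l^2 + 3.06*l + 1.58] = 7.74*l + 3.06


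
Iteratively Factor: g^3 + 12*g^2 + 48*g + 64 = (g + 4)*(g^2 + 8*g + 16) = (g + 4)^2*(g + 4)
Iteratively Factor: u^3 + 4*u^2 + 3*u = (u + 1)*(u^2 + 3*u) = u*(u + 1)*(u + 3)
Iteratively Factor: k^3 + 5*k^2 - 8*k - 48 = (k - 3)*(k^2 + 8*k + 16) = (k - 3)*(k + 4)*(k + 4)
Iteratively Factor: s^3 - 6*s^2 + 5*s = (s - 1)*(s^2 - 5*s) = (s - 5)*(s - 1)*(s)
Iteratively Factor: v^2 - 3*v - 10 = (v + 2)*(v - 5)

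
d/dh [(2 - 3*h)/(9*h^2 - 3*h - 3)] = (9*h^2 - 12*h + 5)/(3*(9*h^4 - 6*h^3 - 5*h^2 + 2*h + 1))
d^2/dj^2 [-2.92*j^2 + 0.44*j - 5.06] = -5.84000000000000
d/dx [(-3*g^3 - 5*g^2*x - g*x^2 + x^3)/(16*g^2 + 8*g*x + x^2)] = (-14*g^3 - 3*g^2*x + 12*g*x^2 + x^3)/(64*g^3 + 48*g^2*x + 12*g*x^2 + x^3)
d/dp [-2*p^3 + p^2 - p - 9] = -6*p^2 + 2*p - 1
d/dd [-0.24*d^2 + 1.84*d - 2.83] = 1.84 - 0.48*d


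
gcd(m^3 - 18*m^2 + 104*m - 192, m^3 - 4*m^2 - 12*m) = m - 6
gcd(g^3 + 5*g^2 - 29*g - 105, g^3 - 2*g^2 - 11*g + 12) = g + 3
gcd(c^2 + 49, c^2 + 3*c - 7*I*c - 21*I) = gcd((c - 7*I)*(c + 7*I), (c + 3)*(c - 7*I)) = c - 7*I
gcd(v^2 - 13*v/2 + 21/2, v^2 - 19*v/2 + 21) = v - 7/2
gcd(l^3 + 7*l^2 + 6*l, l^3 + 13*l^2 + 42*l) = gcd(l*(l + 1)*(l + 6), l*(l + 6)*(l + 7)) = l^2 + 6*l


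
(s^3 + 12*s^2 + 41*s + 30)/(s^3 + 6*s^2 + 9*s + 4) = (s^2 + 11*s + 30)/(s^2 + 5*s + 4)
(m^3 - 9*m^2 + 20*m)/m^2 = m - 9 + 20/m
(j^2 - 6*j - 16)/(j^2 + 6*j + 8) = (j - 8)/(j + 4)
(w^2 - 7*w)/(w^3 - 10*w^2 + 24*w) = (w - 7)/(w^2 - 10*w + 24)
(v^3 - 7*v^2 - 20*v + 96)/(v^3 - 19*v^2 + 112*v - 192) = (v + 4)/(v - 8)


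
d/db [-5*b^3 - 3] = -15*b^2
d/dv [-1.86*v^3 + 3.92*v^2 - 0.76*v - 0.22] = -5.58*v^2 + 7.84*v - 0.76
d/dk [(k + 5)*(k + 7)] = 2*k + 12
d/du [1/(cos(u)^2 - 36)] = 2*sin(u)*cos(u)/(cos(u)^2 - 36)^2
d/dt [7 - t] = -1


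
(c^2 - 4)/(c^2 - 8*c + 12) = (c + 2)/(c - 6)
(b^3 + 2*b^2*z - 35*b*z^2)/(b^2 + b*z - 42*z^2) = b*(-b + 5*z)/(-b + 6*z)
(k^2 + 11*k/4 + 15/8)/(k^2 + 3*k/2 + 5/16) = 2*(2*k + 3)/(4*k + 1)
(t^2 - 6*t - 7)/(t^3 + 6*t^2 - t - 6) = (t - 7)/(t^2 + 5*t - 6)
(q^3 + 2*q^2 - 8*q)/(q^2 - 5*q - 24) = q*(-q^2 - 2*q + 8)/(-q^2 + 5*q + 24)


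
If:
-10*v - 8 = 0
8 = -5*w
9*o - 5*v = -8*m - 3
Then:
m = -9*o/8 - 7/8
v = -4/5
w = -8/5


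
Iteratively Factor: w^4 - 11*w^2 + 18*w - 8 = (w + 4)*(w^3 - 4*w^2 + 5*w - 2) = (w - 1)*(w + 4)*(w^2 - 3*w + 2) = (w - 1)^2*(w + 4)*(w - 2)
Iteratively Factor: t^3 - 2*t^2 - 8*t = (t - 4)*(t^2 + 2*t) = (t - 4)*(t + 2)*(t)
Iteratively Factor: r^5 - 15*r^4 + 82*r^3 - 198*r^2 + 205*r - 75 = (r - 5)*(r^4 - 10*r^3 + 32*r^2 - 38*r + 15) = (r - 5)*(r - 1)*(r^3 - 9*r^2 + 23*r - 15) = (r - 5)*(r - 1)^2*(r^2 - 8*r + 15) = (r - 5)^2*(r - 1)^2*(r - 3)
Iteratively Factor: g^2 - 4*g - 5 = (g - 5)*(g + 1)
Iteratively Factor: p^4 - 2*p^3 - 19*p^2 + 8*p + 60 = (p + 3)*(p^3 - 5*p^2 - 4*p + 20) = (p - 2)*(p + 3)*(p^2 - 3*p - 10) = (p - 5)*(p - 2)*(p + 3)*(p + 2)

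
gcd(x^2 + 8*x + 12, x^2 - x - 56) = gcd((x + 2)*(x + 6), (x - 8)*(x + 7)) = 1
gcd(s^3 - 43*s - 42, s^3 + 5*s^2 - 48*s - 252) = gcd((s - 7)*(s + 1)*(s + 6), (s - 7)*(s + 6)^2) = s^2 - s - 42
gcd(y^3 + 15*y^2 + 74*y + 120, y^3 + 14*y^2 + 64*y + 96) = y^2 + 10*y + 24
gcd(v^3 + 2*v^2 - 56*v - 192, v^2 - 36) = v + 6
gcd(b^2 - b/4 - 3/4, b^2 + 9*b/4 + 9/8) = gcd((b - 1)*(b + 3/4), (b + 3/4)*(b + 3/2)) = b + 3/4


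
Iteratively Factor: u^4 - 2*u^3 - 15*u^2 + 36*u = (u)*(u^3 - 2*u^2 - 15*u + 36) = u*(u - 3)*(u^2 + u - 12) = u*(u - 3)*(u + 4)*(u - 3)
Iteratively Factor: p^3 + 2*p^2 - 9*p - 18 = (p + 2)*(p^2 - 9) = (p - 3)*(p + 2)*(p + 3)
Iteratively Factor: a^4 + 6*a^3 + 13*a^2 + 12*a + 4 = (a + 1)*(a^3 + 5*a^2 + 8*a + 4) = (a + 1)*(a + 2)*(a^2 + 3*a + 2) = (a + 1)^2*(a + 2)*(a + 2)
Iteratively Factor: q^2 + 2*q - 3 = (q + 3)*(q - 1)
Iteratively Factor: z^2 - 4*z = (z)*(z - 4)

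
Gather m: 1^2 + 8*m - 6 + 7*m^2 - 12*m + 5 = 7*m^2 - 4*m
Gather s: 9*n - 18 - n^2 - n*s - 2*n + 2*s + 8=-n^2 + 7*n + s*(2 - n) - 10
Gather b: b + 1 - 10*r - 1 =b - 10*r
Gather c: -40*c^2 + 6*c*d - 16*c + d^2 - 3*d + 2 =-40*c^2 + c*(6*d - 16) + d^2 - 3*d + 2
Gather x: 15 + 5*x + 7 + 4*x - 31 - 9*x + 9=0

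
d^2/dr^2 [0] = 0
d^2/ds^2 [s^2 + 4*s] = 2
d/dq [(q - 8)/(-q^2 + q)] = (q^2 - 16*q + 8)/(q^2*(q^2 - 2*q + 1))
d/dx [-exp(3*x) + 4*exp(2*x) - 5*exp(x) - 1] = (-3*exp(2*x) + 8*exp(x) - 5)*exp(x)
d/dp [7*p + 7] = 7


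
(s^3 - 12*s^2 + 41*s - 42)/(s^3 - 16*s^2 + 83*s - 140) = (s^2 - 5*s + 6)/(s^2 - 9*s + 20)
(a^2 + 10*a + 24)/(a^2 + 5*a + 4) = (a + 6)/(a + 1)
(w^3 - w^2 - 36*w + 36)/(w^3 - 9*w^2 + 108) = (w^2 + 5*w - 6)/(w^2 - 3*w - 18)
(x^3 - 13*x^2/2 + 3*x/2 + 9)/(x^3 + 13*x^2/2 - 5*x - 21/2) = (x - 6)/(x + 7)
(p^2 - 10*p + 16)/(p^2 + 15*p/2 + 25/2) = 2*(p^2 - 10*p + 16)/(2*p^2 + 15*p + 25)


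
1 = 1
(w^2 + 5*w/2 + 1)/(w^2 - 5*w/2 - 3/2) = (w + 2)/(w - 3)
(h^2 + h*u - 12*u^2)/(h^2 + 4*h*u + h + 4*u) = (h - 3*u)/(h + 1)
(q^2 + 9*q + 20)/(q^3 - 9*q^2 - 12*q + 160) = (q + 5)/(q^2 - 13*q + 40)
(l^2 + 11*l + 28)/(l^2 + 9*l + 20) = (l + 7)/(l + 5)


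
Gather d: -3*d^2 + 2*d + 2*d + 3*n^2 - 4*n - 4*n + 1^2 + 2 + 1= -3*d^2 + 4*d + 3*n^2 - 8*n + 4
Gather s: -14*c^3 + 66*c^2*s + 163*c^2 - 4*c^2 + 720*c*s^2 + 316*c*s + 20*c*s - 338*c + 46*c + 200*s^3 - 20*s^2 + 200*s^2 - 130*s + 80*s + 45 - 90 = -14*c^3 + 159*c^2 - 292*c + 200*s^3 + s^2*(720*c + 180) + s*(66*c^2 + 336*c - 50) - 45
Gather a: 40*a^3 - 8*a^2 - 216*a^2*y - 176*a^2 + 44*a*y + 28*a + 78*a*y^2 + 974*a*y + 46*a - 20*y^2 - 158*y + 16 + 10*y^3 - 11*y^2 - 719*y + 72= 40*a^3 + a^2*(-216*y - 184) + a*(78*y^2 + 1018*y + 74) + 10*y^3 - 31*y^2 - 877*y + 88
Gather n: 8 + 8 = 16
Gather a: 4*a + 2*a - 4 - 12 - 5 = 6*a - 21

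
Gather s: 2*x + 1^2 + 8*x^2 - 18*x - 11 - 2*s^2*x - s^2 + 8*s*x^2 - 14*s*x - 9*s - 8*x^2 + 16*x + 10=s^2*(-2*x - 1) + s*(8*x^2 - 14*x - 9)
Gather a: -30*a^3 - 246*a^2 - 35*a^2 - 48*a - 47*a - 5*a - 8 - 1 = -30*a^3 - 281*a^2 - 100*a - 9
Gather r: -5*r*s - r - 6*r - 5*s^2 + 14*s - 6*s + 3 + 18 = r*(-5*s - 7) - 5*s^2 + 8*s + 21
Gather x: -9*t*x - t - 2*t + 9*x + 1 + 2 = -3*t + x*(9 - 9*t) + 3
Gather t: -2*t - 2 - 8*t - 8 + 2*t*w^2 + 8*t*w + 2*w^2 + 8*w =t*(2*w^2 + 8*w - 10) + 2*w^2 + 8*w - 10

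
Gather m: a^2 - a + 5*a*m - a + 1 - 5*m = a^2 - 2*a + m*(5*a - 5) + 1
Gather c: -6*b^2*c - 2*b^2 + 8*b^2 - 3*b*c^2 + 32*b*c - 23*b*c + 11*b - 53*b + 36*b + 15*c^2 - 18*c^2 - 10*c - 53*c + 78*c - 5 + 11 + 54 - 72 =6*b^2 - 6*b + c^2*(-3*b - 3) + c*(-6*b^2 + 9*b + 15) - 12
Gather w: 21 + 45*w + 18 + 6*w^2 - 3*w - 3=6*w^2 + 42*w + 36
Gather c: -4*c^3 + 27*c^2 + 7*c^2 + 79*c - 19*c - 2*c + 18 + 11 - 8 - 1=-4*c^3 + 34*c^2 + 58*c + 20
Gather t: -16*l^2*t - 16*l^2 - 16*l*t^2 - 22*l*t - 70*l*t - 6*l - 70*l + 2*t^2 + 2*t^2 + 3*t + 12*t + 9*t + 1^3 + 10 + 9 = -16*l^2 - 76*l + t^2*(4 - 16*l) + t*(-16*l^2 - 92*l + 24) + 20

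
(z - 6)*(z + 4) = z^2 - 2*z - 24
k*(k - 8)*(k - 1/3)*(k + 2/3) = k^4 - 23*k^3/3 - 26*k^2/9 + 16*k/9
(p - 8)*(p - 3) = p^2 - 11*p + 24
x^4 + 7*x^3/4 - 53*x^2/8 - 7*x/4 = x*(x - 2)*(x + 1/4)*(x + 7/2)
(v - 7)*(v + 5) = v^2 - 2*v - 35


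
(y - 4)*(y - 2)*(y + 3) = y^3 - 3*y^2 - 10*y + 24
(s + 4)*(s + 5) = s^2 + 9*s + 20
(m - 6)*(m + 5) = m^2 - m - 30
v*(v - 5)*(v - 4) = v^3 - 9*v^2 + 20*v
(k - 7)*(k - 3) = k^2 - 10*k + 21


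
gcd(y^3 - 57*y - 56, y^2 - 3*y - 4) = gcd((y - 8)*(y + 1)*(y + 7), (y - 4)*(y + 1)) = y + 1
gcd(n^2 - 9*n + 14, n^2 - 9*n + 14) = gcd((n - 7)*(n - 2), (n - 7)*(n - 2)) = n^2 - 9*n + 14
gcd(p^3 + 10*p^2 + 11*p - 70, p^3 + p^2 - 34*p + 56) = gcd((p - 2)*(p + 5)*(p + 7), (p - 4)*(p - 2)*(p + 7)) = p^2 + 5*p - 14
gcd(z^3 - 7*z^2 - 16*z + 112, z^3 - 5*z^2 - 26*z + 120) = z - 4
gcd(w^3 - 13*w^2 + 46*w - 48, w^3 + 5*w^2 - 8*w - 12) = w - 2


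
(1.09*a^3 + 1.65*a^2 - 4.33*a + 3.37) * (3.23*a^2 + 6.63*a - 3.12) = 3.5207*a^5 + 12.5562*a^4 - 6.4472*a^3 - 22.9708*a^2 + 35.8527*a - 10.5144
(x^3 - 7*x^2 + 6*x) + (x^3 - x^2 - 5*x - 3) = 2*x^3 - 8*x^2 + x - 3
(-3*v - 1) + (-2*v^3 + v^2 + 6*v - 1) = -2*v^3 + v^2 + 3*v - 2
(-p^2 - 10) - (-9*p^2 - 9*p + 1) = 8*p^2 + 9*p - 11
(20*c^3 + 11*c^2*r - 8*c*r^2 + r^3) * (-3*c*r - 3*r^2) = -60*c^4*r - 93*c^3*r^2 - 9*c^2*r^3 + 21*c*r^4 - 3*r^5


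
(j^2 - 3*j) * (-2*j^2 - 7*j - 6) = -2*j^4 - j^3 + 15*j^2 + 18*j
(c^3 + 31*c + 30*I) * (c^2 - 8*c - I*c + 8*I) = c^5 - 8*c^4 - I*c^4 + 31*c^3 + 8*I*c^3 - 248*c^2 - I*c^2 + 30*c + 8*I*c - 240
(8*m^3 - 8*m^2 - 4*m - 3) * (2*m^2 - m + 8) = 16*m^5 - 24*m^4 + 64*m^3 - 66*m^2 - 29*m - 24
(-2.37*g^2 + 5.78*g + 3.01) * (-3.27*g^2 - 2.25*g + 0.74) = 7.7499*g^4 - 13.5681*g^3 - 24.6015*g^2 - 2.4953*g + 2.2274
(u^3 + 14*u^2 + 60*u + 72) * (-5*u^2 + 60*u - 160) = -5*u^5 - 10*u^4 + 380*u^3 + 1000*u^2 - 5280*u - 11520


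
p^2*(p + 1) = p^3 + p^2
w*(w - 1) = w^2 - w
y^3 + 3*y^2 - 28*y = y*(y - 4)*(y + 7)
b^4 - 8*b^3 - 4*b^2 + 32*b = b*(b - 8)*(b - 2)*(b + 2)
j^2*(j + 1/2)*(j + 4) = j^4 + 9*j^3/2 + 2*j^2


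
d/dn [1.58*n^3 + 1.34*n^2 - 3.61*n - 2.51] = 4.74*n^2 + 2.68*n - 3.61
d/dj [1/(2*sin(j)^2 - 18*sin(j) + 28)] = (9 - 2*sin(j))*cos(j)/(2*(sin(j)^2 - 9*sin(j) + 14)^2)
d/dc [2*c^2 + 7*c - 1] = 4*c + 7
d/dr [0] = 0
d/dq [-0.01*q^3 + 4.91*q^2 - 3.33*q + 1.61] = -0.03*q^2 + 9.82*q - 3.33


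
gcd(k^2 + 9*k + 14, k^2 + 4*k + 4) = k + 2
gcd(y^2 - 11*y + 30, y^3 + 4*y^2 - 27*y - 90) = y - 5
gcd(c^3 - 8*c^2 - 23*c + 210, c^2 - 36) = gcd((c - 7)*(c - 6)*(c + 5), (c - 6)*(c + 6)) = c - 6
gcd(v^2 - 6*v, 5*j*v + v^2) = v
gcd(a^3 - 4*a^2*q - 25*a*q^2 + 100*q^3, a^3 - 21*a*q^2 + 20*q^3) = -a^2 - a*q + 20*q^2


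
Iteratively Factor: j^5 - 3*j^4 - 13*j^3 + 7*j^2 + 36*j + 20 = (j + 1)*(j^4 - 4*j^3 - 9*j^2 + 16*j + 20) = (j - 2)*(j + 1)*(j^3 - 2*j^2 - 13*j - 10) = (j - 2)*(j + 1)^2*(j^2 - 3*j - 10) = (j - 5)*(j - 2)*(j + 1)^2*(j + 2)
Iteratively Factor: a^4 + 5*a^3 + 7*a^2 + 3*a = (a + 1)*(a^3 + 4*a^2 + 3*a) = (a + 1)*(a + 3)*(a^2 + a) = (a + 1)^2*(a + 3)*(a)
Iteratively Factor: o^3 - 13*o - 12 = (o + 1)*(o^2 - o - 12) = (o + 1)*(o + 3)*(o - 4)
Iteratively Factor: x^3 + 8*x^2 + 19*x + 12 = (x + 4)*(x^2 + 4*x + 3) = (x + 1)*(x + 4)*(x + 3)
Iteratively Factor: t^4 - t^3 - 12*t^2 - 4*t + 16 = (t - 4)*(t^3 + 3*t^2 - 4) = (t - 4)*(t + 2)*(t^2 + t - 2) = (t - 4)*(t - 1)*(t + 2)*(t + 2)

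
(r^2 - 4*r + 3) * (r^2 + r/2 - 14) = r^4 - 7*r^3/2 - 13*r^2 + 115*r/2 - 42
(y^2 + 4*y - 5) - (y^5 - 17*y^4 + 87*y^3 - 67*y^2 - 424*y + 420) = -y^5 + 17*y^4 - 87*y^3 + 68*y^2 + 428*y - 425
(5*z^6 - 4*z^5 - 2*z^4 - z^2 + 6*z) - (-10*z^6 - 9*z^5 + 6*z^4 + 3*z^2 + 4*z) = 15*z^6 + 5*z^5 - 8*z^4 - 4*z^2 + 2*z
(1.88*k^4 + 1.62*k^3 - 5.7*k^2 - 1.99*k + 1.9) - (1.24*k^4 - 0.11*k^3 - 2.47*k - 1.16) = 0.64*k^4 + 1.73*k^3 - 5.7*k^2 + 0.48*k + 3.06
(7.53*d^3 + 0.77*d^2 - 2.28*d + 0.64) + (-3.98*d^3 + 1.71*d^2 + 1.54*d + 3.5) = 3.55*d^3 + 2.48*d^2 - 0.74*d + 4.14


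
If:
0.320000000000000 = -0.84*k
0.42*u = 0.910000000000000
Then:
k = -0.38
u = 2.17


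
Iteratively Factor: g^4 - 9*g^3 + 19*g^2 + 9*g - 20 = (g - 1)*(g^3 - 8*g^2 + 11*g + 20) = (g - 1)*(g + 1)*(g^2 - 9*g + 20) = (g - 4)*(g - 1)*(g + 1)*(g - 5)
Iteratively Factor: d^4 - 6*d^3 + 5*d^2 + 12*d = (d + 1)*(d^3 - 7*d^2 + 12*d) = (d - 3)*(d + 1)*(d^2 - 4*d) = d*(d - 3)*(d + 1)*(d - 4)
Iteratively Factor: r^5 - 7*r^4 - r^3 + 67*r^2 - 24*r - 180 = (r + 2)*(r^4 - 9*r^3 + 17*r^2 + 33*r - 90) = (r - 3)*(r + 2)*(r^3 - 6*r^2 - r + 30) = (r - 5)*(r - 3)*(r + 2)*(r^2 - r - 6) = (r - 5)*(r - 3)*(r + 2)^2*(r - 3)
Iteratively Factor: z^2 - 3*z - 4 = (z + 1)*(z - 4)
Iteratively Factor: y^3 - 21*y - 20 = (y - 5)*(y^2 + 5*y + 4) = (y - 5)*(y + 4)*(y + 1)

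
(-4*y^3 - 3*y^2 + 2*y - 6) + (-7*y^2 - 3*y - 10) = -4*y^3 - 10*y^2 - y - 16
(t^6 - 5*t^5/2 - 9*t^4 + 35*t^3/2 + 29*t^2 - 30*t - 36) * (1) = t^6 - 5*t^5/2 - 9*t^4 + 35*t^3/2 + 29*t^2 - 30*t - 36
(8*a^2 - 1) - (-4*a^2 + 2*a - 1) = 12*a^2 - 2*a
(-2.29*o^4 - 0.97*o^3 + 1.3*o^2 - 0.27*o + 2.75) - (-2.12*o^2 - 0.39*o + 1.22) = -2.29*o^4 - 0.97*o^3 + 3.42*o^2 + 0.12*o + 1.53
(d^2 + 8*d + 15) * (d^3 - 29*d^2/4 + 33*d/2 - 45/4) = d^5 + 3*d^4/4 - 53*d^3/2 + 12*d^2 + 315*d/2 - 675/4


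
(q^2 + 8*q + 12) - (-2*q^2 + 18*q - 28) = 3*q^2 - 10*q + 40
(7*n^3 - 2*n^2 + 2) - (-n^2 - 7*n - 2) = 7*n^3 - n^2 + 7*n + 4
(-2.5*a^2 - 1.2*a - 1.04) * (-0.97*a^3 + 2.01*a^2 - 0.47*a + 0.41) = 2.425*a^5 - 3.861*a^4 - 0.2282*a^3 - 2.5514*a^2 - 0.00319999999999993*a - 0.4264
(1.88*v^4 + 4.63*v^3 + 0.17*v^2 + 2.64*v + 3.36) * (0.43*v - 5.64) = 0.8084*v^5 - 8.6123*v^4 - 26.0401*v^3 + 0.1764*v^2 - 13.4448*v - 18.9504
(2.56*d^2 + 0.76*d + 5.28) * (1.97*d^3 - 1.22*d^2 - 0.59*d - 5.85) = 5.0432*d^5 - 1.626*d^4 + 7.964*d^3 - 21.866*d^2 - 7.5612*d - 30.888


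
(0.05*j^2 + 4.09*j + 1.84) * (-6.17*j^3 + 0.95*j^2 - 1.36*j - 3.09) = -0.3085*j^5 - 25.1878*j^4 - 7.5353*j^3 - 3.9689*j^2 - 15.1405*j - 5.6856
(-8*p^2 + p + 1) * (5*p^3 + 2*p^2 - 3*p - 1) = -40*p^5 - 11*p^4 + 31*p^3 + 7*p^2 - 4*p - 1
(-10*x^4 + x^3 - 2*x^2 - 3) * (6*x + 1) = -60*x^5 - 4*x^4 - 11*x^3 - 2*x^2 - 18*x - 3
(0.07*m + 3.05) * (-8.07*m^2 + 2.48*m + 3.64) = -0.5649*m^3 - 24.4399*m^2 + 7.8188*m + 11.102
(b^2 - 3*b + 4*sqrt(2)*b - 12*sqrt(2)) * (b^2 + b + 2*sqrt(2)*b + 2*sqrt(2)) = b^4 - 2*b^3 + 6*sqrt(2)*b^3 - 12*sqrt(2)*b^2 + 13*b^2 - 32*b - 18*sqrt(2)*b - 48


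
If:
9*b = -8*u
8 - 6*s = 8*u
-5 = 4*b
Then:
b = -5/4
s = -13/24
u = 45/32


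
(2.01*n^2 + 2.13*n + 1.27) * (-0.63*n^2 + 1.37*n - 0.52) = -1.2663*n^4 + 1.4118*n^3 + 1.0728*n^2 + 0.6323*n - 0.6604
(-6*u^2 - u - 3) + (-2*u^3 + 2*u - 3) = -2*u^3 - 6*u^2 + u - 6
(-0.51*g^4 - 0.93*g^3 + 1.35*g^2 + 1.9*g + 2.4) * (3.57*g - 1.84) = -1.8207*g^5 - 2.3817*g^4 + 6.5307*g^3 + 4.299*g^2 + 5.072*g - 4.416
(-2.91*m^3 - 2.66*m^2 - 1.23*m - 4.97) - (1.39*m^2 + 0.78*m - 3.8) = -2.91*m^3 - 4.05*m^2 - 2.01*m - 1.17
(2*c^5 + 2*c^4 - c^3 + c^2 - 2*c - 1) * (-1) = -2*c^5 - 2*c^4 + c^3 - c^2 + 2*c + 1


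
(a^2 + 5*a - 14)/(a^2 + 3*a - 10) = (a + 7)/(a + 5)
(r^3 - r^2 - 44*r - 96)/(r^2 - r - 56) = (r^2 + 7*r + 12)/(r + 7)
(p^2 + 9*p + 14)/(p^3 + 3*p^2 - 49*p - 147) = (p + 2)/(p^2 - 4*p - 21)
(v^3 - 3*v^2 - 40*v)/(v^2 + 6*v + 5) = v*(v - 8)/(v + 1)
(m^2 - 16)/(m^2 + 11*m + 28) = (m - 4)/(m + 7)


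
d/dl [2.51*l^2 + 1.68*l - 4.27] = 5.02*l + 1.68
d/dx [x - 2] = 1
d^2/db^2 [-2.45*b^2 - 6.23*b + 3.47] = -4.90000000000000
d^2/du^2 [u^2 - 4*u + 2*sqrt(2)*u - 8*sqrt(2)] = 2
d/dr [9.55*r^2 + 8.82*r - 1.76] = 19.1*r + 8.82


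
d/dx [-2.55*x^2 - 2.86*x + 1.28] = -5.1*x - 2.86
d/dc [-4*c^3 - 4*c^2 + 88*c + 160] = -12*c^2 - 8*c + 88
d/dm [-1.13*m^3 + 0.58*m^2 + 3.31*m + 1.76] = -3.39*m^2 + 1.16*m + 3.31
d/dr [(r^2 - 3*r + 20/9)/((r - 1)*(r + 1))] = (27*r^2 - 58*r + 27)/(9*(r^4 - 2*r^2 + 1))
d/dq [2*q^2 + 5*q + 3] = 4*q + 5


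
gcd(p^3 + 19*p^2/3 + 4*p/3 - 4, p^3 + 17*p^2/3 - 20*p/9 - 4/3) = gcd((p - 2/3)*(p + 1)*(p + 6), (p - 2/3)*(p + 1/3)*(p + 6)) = p^2 + 16*p/3 - 4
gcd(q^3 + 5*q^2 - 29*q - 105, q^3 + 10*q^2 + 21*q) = q^2 + 10*q + 21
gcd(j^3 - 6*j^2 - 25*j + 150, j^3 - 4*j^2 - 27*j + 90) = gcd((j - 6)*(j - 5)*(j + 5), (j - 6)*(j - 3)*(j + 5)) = j^2 - j - 30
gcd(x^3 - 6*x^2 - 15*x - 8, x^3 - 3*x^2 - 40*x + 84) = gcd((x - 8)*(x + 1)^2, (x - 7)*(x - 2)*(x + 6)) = 1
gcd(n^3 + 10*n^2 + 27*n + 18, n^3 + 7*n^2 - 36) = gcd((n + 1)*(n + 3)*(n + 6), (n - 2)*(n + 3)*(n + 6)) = n^2 + 9*n + 18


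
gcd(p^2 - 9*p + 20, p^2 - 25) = p - 5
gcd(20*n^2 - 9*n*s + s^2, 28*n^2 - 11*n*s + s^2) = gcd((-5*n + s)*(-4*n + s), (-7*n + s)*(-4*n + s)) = -4*n + s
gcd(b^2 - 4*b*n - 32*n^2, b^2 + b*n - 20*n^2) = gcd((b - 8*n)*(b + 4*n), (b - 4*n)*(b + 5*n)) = 1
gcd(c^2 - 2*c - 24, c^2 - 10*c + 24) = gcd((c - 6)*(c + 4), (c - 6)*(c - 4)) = c - 6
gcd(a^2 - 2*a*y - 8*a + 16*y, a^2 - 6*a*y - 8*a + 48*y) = a - 8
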